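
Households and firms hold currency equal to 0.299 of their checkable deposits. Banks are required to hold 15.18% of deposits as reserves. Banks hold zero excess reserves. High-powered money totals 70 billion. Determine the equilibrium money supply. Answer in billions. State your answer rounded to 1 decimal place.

201.7 billion

The money multiplier is m = (1 + c) / (rr + c) = (1 + 0.299) / (0.1518 + 0.299) ≈ 2.8815.
So M = m × MB = 2.8815 × 70 = 201.705 billion.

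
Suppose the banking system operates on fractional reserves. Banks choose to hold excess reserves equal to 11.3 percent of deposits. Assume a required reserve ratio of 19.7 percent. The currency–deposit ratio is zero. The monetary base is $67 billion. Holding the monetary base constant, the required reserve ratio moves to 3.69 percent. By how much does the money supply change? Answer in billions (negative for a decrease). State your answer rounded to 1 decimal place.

Initially m₁ = 1 / (0.197 + 0.113) ≈ 3.2258, so M₁ = 3.2258 × 67 = 216.1286 billion.
After the change m₂ = 1 / (0.0369 + 0.113) ≈ 6.6711, so M₂ = 6.6711 × 67 = 446.9637 billion.
ΔM = M₂ − M₁ = 446.9637 − 216.1286 = 230.8351 billion.

$230.8 billion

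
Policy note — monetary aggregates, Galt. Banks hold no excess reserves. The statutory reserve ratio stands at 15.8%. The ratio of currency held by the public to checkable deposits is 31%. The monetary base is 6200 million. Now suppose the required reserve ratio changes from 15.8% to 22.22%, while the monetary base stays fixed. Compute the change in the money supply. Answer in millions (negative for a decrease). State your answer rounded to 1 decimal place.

Initially m₁ = (1 + 0.31) / (0.158 + 0.31) ≈ 2.799145, so M₁ = 2.799145 × 6200 = 17354.699 million.
After the change m₂ = (1 + 0.31) / (0.2222 + 0.31) ≈ 2.461481, so M₂ = 2.461481 × 6200 = 15261.1822 million.
ΔM = M₂ − M₁ = 15261.1822 − 17354.699 = -2093.5168 million.

-2093.5 million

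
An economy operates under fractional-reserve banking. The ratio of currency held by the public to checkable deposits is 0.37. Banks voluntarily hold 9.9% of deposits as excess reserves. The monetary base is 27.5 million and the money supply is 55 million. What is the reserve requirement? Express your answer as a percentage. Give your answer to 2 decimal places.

Using m = M/MB = 55/27.5 = 2.000000. Since m = (1 + c)/(c + rr + e), the denominator satisfies c + rr + e = (1 + c)/m = (1 + 0.37) / 2.000000 = 0.685000.
With c = 0.37 and e = 0.099, the reserve requirement is 0.685000 − 0.37 − 0.099 = 0.216.

21.60%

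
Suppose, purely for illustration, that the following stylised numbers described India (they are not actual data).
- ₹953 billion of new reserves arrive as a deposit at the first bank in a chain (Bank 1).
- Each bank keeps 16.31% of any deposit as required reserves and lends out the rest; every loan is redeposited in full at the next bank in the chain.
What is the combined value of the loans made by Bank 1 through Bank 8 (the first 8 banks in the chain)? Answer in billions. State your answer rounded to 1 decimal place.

₹3713.2 billion

Bank i lends (1 − rr)^i of the original deposit: Bank 1 lends 953·0.8369 = 797.5657, Bank 2 lends 953·0.8369² ≈ 667.4827, and so on.
Summing a geometric series: total = 953·[0.8369·(1 − 0.8369^8) / (1 − 0.8369)] ≈ 3713.2454 billion.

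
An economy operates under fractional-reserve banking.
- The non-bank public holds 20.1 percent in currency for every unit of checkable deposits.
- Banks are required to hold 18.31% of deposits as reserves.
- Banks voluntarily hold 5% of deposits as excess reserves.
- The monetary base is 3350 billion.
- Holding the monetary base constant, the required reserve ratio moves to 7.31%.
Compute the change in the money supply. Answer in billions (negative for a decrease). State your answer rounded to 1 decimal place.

3145.7 billion

Initially m₁ = (1 + 0.201) / (0.1831 + 0.05 + 0.201) ≈ 2.766644, so M₁ = 2.766644 × 3350 = 9268.2574 billion.
After the change m₂ = (1 + 0.201) / (0.0731 + 0.05 + 0.201) ≈ 3.705646, so M₂ = 3.705646 × 3350 = 12413.9141 billion.
ΔM = M₂ − M₁ = 12413.9141 − 9268.2574 = 3145.6567 billion.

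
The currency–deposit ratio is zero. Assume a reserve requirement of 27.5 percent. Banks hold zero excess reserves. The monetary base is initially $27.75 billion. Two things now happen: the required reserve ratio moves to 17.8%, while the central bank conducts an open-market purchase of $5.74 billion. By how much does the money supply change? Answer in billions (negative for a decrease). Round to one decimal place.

$87.2 billion

Before: m₁ = 1 / (0.275) ≈ 3.6364, MB₁ = 27.75, so M₁ = 3.6364 × 27.75 = 100.9101 billion.
After: m₂ = 1 / (0.178) ≈ 5.6180, MB₂ = 27.75 + 5.74 = 33.49, so M₂ = 5.6180 × 33.49 ≈ 188.1468 billion.
ΔM = M₂ − M₁ = 188.1468 − 100.9101 = 87.2367 billion.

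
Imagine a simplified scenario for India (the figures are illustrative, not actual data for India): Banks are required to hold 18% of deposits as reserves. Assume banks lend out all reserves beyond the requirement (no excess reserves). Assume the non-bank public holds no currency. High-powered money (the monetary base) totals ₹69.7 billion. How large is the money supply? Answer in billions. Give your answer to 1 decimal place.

₹387.2 billion

With no currency drain or excess reserves, the money multiplier is m = 1/rr = 1/0.18 ≈ 5.5556.
Money supply M = m × MB = 5.5556 × 69.7 ≈ 387.2253 billion.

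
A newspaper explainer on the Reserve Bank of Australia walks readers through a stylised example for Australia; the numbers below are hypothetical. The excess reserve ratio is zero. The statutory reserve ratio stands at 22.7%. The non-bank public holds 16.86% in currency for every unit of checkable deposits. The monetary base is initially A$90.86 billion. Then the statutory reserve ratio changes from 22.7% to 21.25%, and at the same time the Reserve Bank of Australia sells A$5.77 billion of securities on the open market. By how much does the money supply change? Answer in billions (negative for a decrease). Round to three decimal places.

-7.481 billion

Before: m₁ = (1 + 0.1686) / (0.227 + 0.1686) ≈ 2.953994, MB₁ = 90.86, so M₁ = 2.953994 × 90.86 ≈ 268.3999 billion.
After: m₂ = (1 + 0.1686) / (0.2125 + 0.1686) ≈ 3.066387, MB₂ = 90.86 − 5.77 = 85.09, so M₂ = 3.066387 × 85.09 ≈ 260.9189 billion.
ΔM = M₂ − M₁ = 260.9189 − 268.3999 = -7.481 billion.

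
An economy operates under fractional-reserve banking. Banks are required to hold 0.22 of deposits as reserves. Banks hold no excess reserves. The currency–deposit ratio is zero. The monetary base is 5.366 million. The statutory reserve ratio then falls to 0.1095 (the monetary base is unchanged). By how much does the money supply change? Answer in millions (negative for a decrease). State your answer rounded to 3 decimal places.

Initially m₁ = 1 / (0.22) ≈ 4.54545, so M₁ = 4.54545 × 5.366 ≈ 24.3909 million.
After the change m₂ = 1 / (0.1095) ≈ 9.13242, so M₂ = 9.13242 × 5.366 ≈ 49.0046 million.
ΔM = M₂ − M₁ = 49.0046 − 24.3909 = 24.6137 million.

24.614 million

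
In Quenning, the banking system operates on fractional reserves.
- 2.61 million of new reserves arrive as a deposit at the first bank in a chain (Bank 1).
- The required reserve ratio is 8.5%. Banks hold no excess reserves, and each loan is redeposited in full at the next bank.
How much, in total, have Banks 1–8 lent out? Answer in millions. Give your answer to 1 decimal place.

Bank i lends (1 − rr)^i of the original deposit: Bank 1 lends 2.61·0.9150 ≈ 2.3881, Bank 2 lends 2.61·0.9150² ≈ 2.1852, and so on.
Summing a geometric series: total = 2.61·[0.9150·(1 − 0.9150^8) / (1 − 0.9150)] ≈ 14.2917 million.

14.3 million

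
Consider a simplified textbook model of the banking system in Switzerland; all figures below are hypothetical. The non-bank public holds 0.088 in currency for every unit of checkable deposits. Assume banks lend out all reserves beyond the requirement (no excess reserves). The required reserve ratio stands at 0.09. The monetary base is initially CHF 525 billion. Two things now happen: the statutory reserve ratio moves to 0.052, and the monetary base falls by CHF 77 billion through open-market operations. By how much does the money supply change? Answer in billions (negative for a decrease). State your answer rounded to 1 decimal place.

CHF 272.6 billion

Before: m₁ = (1 + 0.088) / (0.09 + 0.088) ≈ 6.11236, MB₁ = 525, so M₁ = 6.11236 × 525 = 3208.989 billion.
After: m₂ = (1 + 0.088) / (0.052 + 0.088) ≈ 7.77143, MB₂ = 525 − 77 = 448, so M₂ = 7.77143 × 448 ≈ 3481.6006 billion.
ΔM = M₂ − M₁ = 3481.6006 − 3208.989 = 272.6116 billion.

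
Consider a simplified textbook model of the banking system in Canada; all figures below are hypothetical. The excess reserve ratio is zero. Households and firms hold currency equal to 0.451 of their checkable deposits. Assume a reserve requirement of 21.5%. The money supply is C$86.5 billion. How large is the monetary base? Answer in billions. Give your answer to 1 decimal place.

C$39.7 billion

The money multiplier is m = (1 + c) / (rr + c) = (1 + 0.451) / (0.215 + 0.451) ≈ 2.1787.
MB = M / m = 86.5 / 2.1787 ≈ 39.7026 billion.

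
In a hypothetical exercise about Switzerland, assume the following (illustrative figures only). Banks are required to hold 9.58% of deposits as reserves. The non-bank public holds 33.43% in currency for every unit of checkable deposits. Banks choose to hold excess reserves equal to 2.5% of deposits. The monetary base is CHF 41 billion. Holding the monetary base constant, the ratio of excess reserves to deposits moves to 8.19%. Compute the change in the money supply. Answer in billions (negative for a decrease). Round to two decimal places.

-13.36 billion

Initially m₁ = (1 + 0.3343) / (0.0958 + 0.025 + 0.3343) ≈ 2.93188, so M₁ = 2.93188 × 41 ≈ 120.2071 billion.
After the change m₂ = (1 + 0.3343) / (0.0958 + 0.0819 + 0.3343) ≈ 2.60605, so M₂ = 2.60605 × 41 ≈ 106.8481 billion.
ΔM = M₂ − M₁ = 106.8481 − 120.2071 = -13.359 billion.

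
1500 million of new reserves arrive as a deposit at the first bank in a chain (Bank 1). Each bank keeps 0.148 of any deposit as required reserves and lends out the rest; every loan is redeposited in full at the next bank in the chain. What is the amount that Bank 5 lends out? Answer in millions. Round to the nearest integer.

673 million

Each bank lends a fraction (1 − rr) = 0.8520 of the deposit it receives, so Bank 5 receives 1500·0.8520^4 and lends 1500·0.8520^5 ≈ 673.4250 million.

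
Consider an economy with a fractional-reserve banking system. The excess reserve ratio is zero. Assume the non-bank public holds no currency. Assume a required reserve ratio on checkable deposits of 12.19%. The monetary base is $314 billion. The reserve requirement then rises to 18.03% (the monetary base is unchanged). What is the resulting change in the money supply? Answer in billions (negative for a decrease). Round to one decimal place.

Initially m₁ = 1 / (0.1219) ≈ 8.20345, so M₁ = 8.20345 × 314 = 2575.8833 billion.
After the change m₂ = 1 / (0.1803) ≈ 5.54631, so M₂ = 5.54631 × 314 ≈ 1741.5413 billion.
ΔM = M₂ − M₁ = 1741.5413 − 2575.8833 = -834.342 billion.

-834.3 billion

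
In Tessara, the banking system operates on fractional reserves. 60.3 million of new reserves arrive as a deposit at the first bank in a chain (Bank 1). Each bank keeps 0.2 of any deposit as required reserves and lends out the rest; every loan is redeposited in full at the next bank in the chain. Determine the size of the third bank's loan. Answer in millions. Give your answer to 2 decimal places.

Each bank lends a fraction (1 − rr) = 0.8000 of the deposit it receives, so Bank 3 receives 60.3·0.8000^2 and lends 60.3·0.8000^3 = 30.8736 million.

30.87 million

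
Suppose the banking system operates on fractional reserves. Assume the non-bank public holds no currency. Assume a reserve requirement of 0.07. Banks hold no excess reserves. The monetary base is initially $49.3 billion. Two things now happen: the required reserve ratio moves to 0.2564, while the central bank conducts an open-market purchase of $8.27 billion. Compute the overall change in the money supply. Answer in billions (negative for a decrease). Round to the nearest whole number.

Before: m₁ = 1 / (0.07) ≈ 14.2857, MB₁ = 49.3, so M₁ = 14.2857 × 49.3 ≈ 704.285 billion.
After: m₂ = 1 / (0.2564) ≈ 3.9002, MB₂ = 49.3 + 8.27 = 57.57, so M₂ = 3.9002 × 57.57 ≈ 224.5345 billion.
ΔM = M₂ − M₁ = 224.5345 − 704.285 = -479.7505 billion.

-480 billion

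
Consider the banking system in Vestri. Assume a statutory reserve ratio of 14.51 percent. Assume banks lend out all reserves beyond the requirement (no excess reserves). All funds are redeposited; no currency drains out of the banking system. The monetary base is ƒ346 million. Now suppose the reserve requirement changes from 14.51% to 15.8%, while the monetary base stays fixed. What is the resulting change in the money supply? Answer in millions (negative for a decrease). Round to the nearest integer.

-195 million

Initially m₁ = 1 / (0.1451) ≈ 6.8918, so M₁ = 6.8918 × 346 = 2384.5628 million.
After the change m₂ = 1 / (0.158) ≈ 6.3291, so M₂ = 6.3291 × 346 = 2189.8686 million.
ΔM = M₂ − M₁ = 2189.8686 − 2384.5628 = -194.6942 million.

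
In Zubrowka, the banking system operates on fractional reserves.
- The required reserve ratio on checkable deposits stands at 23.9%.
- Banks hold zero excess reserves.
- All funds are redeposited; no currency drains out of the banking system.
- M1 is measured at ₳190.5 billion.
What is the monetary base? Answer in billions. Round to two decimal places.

With no currency drain and no excess reserves, the money multiplier is m = 1/rr = 1/0.239 ≈ 4.184100.
The monetary base is MB = M / m = 190.5 / 4.184100 ≈ 45.5295 billion.

₳45.53 billion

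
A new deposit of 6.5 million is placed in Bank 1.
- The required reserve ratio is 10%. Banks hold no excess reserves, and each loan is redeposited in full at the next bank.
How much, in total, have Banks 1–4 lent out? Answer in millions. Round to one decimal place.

Bank i lends (1 − rr)^i of the original deposit: Bank 1 lends 6.5·0.9000 = 5.8500, Bank 2 lends 6.5·0.9000² = 5.2650, and so on.
Summing a geometric series: total = 6.5·[0.9000·(1 − 0.9000^4) / (1 − 0.9000)] ≈ 20.1182 million.

20.1 million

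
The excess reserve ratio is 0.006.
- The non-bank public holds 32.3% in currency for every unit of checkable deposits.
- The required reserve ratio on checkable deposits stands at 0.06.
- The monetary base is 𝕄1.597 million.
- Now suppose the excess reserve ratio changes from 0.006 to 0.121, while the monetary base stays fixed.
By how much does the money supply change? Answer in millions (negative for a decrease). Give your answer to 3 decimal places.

Initially m₁ = (1 + 0.323) / (0.06 + 0.006 + 0.323) ≈ 3.40103, so M₁ = 3.40103 × 1.597 ≈ 5.4314 million.
After the change m₂ = (1 + 0.323) / (0.06 + 0.121 + 0.323) = 2.62500, so M₂ = 2.62500 × 1.597 ≈ 4.1921 million.
ΔM = M₂ − M₁ = 4.1921 − 5.4314 = -1.2393 million.

-1.239 million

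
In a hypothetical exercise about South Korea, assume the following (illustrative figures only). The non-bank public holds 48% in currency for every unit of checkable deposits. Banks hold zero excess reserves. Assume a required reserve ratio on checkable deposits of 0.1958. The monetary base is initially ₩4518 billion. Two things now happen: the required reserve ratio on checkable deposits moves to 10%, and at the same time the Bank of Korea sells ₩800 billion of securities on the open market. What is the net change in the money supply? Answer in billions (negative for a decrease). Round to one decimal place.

Before: m₁ = (1 + 0.48) / (0.1958 + 0.48) ≈ 2.189997, MB₁ = 4518, so M₁ = 2.189997 × 4518 ≈ 9894.4064 billion.
After: m₂ = (1 + 0.48) / (0.1 + 0.48) ≈ 2.551724, MB₂ = 4518 − 800 = 3718, so M₂ = 2.551724 × 3718 ≈ 9487.3098 billion.
ΔM = M₂ − M₁ = 9487.3098 − 9894.4064 = -407.0966 billion.

-407.1 billion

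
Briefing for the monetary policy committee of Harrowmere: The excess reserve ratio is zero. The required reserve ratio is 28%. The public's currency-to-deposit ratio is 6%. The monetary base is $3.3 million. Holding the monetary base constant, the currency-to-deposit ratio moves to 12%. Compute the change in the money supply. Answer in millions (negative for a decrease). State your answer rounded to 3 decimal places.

-1.048 million

Initially m₁ = (1 + 0.06) / (0.28 + 0.06) ≈ 3.11765, so M₁ = 3.11765 × 3.3 ≈ 10.2882 million.
After the change m₂ = (1 + 0.12) / (0.28 + 0.12) = 2.8, so M₂ = 2.8 × 3.3 = 9.24 million.
ΔM = M₂ − M₁ = 9.24 − 10.2882 = -1.0482 million.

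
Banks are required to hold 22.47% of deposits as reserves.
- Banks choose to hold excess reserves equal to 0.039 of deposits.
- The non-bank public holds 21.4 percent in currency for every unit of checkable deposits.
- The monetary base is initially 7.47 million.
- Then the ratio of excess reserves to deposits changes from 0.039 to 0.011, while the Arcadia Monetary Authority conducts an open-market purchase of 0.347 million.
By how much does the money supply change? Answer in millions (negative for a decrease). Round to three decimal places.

2.119 million

Before: m₁ = (1 + 0.214) / (0.2247 + 0.039 + 0.214) ≈ 2.54134, MB₁ = 7.47, so M₁ = 2.54134 × 7.47 ≈ 18.9838 million.
After: m₂ = (1 + 0.214) / (0.2247 + 0.011 + 0.214) ≈ 2.69958, MB₂ = 7.47 + 0.347 = 7.817, so M₂ = 2.69958 × 7.817 ≈ 21.1026 million.
ΔM = M₂ − M₁ = 21.1026 − 18.9838 = 2.1188 million.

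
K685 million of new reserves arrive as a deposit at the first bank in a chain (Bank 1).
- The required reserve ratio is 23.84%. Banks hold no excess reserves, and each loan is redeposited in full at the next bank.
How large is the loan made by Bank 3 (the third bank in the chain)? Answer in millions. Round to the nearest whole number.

K303 million

Each bank lends a fraction (1 − rr) = 0.7616 of the deposit it receives, so Bank 3 receives 685·0.7616^2 and lends 685·0.7616^3 ≈ 302.6017 million.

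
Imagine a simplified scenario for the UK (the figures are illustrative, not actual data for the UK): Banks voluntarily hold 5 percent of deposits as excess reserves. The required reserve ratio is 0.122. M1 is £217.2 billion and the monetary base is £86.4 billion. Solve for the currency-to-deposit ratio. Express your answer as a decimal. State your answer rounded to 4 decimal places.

Using m = M/MB = 217.2/86.4 ≈ 2.513889. From m = (1 + c)/(c + rr + e), rearranging gives 1 + c = m·(c + rr + e), so c·(1 − m) = m·(rr + e) − 1.
Hence c = [m·(rr + e) − 1]/(1 − m) = [2.513889 × (0.122 + 0.05) − 1] / (1 − 2.513889) ≈ 0.374936.

0.3749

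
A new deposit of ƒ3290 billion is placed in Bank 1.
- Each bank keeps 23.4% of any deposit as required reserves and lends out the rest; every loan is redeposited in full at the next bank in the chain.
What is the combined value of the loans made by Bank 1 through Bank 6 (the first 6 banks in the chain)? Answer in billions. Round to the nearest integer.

Bank i lends (1 − rr)^i of the original deposit: Bank 1 lends 3290·0.7660 = 2520.1400, Bank 2 lends 3290·0.7660² ≈ 1930.4272, and so on.
Summing a geometric series: total = 3290·[0.7660·(1 − 0.7660^6) / (1 − 0.7660)] ≈ 8594.2171 billion.

ƒ8594 billion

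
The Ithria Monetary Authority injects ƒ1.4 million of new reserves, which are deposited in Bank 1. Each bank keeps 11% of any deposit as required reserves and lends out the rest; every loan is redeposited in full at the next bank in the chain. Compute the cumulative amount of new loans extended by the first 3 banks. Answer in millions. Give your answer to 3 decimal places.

Bank i lends (1 − rr)^i of the original deposit: Bank 1 lends 1.4·0.8900 = 1.2460, Bank 2 lends 1.4·0.8900² ≈ 1.1089, and so on.
Summing a geometric series: total = 1.4·[0.8900·(1 − 0.8900^3) / (1 − 0.8900)] ≈ 3.3419 million.

ƒ3.342 million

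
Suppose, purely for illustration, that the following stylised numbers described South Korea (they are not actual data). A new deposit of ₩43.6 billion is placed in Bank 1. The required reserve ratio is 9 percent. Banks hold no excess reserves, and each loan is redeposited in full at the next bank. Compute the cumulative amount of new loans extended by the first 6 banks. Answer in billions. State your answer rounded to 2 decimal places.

Bank i lends (1 − rr)^i of the original deposit: Bank 1 lends 43.6·0.9100 = 39.6760, Bank 2 lends 43.6·0.9100² ≈ 36.1052, and so on.
Summing a geometric series: total = 43.6·[0.9100·(1 − 0.9100^6) / (1 − 0.9100)] ≈ 190.5024 billion.

₩190.50 billion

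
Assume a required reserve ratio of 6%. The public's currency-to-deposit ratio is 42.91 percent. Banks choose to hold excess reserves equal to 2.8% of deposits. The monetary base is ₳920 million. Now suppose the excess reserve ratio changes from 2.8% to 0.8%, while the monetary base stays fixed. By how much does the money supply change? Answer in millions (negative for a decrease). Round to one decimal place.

₳102.3 million

Initially m₁ = (1 + 0.4291) / (0.06 + 0.028 + 0.4291) ≈ 2.76368, so M₁ = 2.76368 × 920 = 2542.5856 million.
After the change m₂ = (1 + 0.4291) / (0.06 + 0.008 + 0.4291) ≈ 2.87487, so M₂ = 2.87487 × 920 = 2644.8804 million.
ΔM = M₂ − M₁ = 2644.8804 − 2542.5856 = 102.2948 million.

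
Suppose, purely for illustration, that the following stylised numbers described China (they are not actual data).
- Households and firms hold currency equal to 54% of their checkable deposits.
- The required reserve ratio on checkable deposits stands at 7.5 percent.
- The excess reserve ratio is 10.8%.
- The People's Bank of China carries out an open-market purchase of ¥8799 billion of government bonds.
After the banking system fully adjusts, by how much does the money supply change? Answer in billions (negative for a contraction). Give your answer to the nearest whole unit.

The money multiplier is m = (1 + c) / (rr + e + c) = (1 + 0.54) / (0.075 + 0.108 + 0.54) ≈ 2.13001.
The purchase adds 8799 billion of base, so ΔM = m × ΔMB = 2.13001 × (+8799) ≈ 18741.958 billion.

¥18742 billion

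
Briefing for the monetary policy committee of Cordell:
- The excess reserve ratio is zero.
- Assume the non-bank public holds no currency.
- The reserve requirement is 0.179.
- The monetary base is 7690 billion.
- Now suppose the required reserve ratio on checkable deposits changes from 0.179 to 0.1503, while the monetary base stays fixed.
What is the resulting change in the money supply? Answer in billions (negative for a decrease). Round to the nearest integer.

8203 billion

Initially m₁ = 1 / (0.179) ≈ 5.58659, so M₁ = 5.58659 × 7690 = 42960.8771 billion.
After the change m₂ = 1 / (0.1503) ≈ 6.65336, so M₂ = 6.65336 × 7690 = 51164.3384 billion.
ΔM = M₂ − M₁ = 51164.3384 − 42960.8771 = 8203.4613 billion.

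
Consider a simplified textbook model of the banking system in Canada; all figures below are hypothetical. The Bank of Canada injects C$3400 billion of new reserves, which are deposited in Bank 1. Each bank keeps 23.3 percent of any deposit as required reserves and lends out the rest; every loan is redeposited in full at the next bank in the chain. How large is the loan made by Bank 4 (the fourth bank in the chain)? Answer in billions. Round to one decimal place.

C$1176.7 billion

Each bank lends a fraction (1 − rr) = 0.7670 of the deposit it receives, so Bank 4 receives 3400·0.7670^3 and lends 3400·0.7670^4 ≈ 1176.6854 billion.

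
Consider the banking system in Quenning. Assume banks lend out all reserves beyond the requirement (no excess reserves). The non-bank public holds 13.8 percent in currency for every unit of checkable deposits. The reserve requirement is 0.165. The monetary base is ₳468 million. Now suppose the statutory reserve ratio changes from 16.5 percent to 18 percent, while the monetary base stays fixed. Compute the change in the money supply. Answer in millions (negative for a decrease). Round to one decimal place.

-82.9 million

Initially m₁ = (1 + 0.138) / (0.165 + 0.138) ≈ 3.75578, so M₁ = 3.75578 × 468 ≈ 1757.705 million.
After the change m₂ = (1 + 0.138) / (0.18 + 0.138) ≈ 3.57862, so M₂ = 3.57862 × 468 ≈ 1674.7942 million.
ΔM = M₂ − M₁ = 1674.7942 − 1757.705 = -82.9108 million.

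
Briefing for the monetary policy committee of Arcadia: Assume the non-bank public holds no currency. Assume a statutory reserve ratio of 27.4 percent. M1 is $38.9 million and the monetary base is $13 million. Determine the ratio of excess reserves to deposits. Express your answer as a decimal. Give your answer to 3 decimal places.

0.060

Using m = M/MB = 38.9/13 ≈ 2.992308. Since m = (1 + c)/(c + rr + e), the denominator satisfies c + rr + e = (1 + c)/m = (1 + 0) / 2.992308 ≈ 0.334190.
With c = 0 and rr = 0.274, the ratio of excess reserves to deposits is 0.334190 − 0 − 0.274 = 0.06019.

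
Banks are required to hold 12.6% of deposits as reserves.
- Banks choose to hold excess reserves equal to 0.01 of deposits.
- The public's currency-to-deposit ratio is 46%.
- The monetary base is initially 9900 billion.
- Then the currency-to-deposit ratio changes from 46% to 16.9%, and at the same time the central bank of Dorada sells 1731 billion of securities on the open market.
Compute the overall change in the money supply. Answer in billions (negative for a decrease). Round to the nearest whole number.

Before: m₁ = (1 + 0.46) / (0.126 + 0.01 + 0.46) ≈ 2.44966, MB₁ = 9900, so M₁ = 2.44966 × 9900 = 24251.634 billion.
After: m₂ = (1 + 0.169) / (0.126 + 0.01 + 0.169) ≈ 3.83279, MB₂ = 9900 − 1731 = 8169, so M₂ = 3.83279 × 8169 ≈ 31310.0615 billion.
ΔM = M₂ − M₁ = 31310.0615 − 24251.634 = 7058.4275 billion.

7058 billion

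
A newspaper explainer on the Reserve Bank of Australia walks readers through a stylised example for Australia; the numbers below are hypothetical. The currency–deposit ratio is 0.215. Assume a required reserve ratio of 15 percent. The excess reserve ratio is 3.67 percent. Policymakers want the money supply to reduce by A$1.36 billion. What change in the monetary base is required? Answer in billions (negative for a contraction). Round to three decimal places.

The money multiplier is m = (1 + c) / (rr + e + c) = (1 + 0.215) / (0.15 + 0.0367 + 0.215) ≈ 3.02465.
ΔMB = ΔM / m = (−1.36) / 3.02465 ≈ -0.4496 billion.

-0.450 billion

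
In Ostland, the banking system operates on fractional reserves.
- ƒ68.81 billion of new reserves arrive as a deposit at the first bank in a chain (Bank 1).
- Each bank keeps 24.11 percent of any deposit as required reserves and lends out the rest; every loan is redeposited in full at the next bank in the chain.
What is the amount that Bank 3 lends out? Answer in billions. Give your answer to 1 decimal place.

ƒ30.1 billion

Each bank lends a fraction (1 − rr) = 0.7589 of the deposit it receives, so Bank 3 receives 68.81·0.7589^2 and lends 68.81·0.7589^3 ≈ 30.0750 billion.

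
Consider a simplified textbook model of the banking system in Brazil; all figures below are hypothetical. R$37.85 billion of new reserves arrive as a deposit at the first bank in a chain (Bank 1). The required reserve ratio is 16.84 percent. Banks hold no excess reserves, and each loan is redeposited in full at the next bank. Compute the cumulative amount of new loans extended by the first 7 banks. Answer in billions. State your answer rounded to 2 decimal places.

Bank i lends (1 − rr)^i of the original deposit: Bank 1 lends 37.85·0.8316 ≈ 31.4761, Bank 2 lends 37.85·0.8316² ≈ 26.1755, and so on.
Summing a geometric series: total = 37.85·[0.8316·(1 − 0.8316^7) / (1 − 0.8316)] ≈ 135.5034 billion.

R$135.50 billion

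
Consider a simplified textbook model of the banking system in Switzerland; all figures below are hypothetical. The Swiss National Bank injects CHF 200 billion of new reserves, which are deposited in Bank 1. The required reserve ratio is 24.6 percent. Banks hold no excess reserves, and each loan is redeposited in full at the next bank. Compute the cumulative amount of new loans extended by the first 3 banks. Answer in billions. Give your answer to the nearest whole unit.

CHF 350 billion

Bank i lends (1 − rr)^i of the original deposit: Bank 1 lends 200·0.7540 = 150.8000, Bank 2 lends 200·0.7540² = 113.7032, and so on.
Summing a geometric series: total = 200·[0.7540·(1 − 0.7540^3) / (1 − 0.7540)] ≈ 350.2354 billion.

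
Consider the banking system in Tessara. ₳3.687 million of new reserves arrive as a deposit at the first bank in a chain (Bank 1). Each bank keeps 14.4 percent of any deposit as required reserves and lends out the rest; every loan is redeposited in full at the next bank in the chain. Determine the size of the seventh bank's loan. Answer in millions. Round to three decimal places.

₳1.242 million

Each bank lends a fraction (1 − rr) = 0.8560 of the deposit it receives, so Bank 7 receives 3.687·0.8560^6 and lends 3.687·0.8560^7 ≈ 1.2416 million.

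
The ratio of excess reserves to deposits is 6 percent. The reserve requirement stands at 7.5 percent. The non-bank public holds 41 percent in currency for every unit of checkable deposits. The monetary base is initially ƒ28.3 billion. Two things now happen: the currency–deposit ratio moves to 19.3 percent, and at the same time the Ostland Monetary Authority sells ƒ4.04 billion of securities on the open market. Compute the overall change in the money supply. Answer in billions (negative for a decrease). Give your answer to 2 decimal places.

Before: m₁ = (1 + 0.41) / (0.075 + 0.06 + 0.41) ≈ 2.58716, MB₁ = 28.3, so M₁ = 2.58716 × 28.3 ≈ 73.2166 billion.
After: m₂ = (1 + 0.193) / (0.075 + 0.06 + 0.193) ≈ 3.63720, MB₂ = 28.3 − 4.04 = 24.26, so M₂ = 3.63720 × 24.26 ≈ 88.2385 billion.
ΔM = M₂ − M₁ = 88.2385 − 73.2166 = 15.0219 billion.

ƒ15.02 billion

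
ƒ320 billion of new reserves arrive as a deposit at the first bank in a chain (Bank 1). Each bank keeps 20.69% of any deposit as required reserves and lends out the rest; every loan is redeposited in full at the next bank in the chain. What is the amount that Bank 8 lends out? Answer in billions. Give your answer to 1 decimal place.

ƒ50.1 billion

Each bank lends a fraction (1 − rr) = 0.7931 of the deposit it receives, so Bank 8 receives 320·0.7931^7 and lends 320·0.7931^8 ≈ 50.0926 billion.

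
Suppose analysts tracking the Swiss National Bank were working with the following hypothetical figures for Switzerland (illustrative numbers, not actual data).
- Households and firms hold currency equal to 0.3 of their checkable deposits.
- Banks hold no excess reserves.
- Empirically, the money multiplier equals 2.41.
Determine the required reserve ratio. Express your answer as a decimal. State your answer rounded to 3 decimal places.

Using m = 2.41. Since m = (1 + c)/(c + rr + e), the denominator satisfies c + rr + e = (1 + c)/m = (1 + 0.3) / 2.41 ≈ 0.539419.
With c = 0.3 and e = 0, the required reserve ratio is 0.539419 − 0.3 − 0 = 0.239419.

0.239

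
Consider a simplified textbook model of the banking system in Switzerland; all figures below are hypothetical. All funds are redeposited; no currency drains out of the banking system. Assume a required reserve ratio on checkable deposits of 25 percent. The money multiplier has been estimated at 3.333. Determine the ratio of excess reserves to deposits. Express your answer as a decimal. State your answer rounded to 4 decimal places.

Using m = 3.333. Since m = (1 + c)/(c + rr + e), the denominator satisfies c + rr + e = (1 + c)/m = (1 + 0) / 3.333 ≈ 0.300030.
With c = 0 and rr = 0.25, the ratio of excess reserves to deposits is 0.300030 − 0 − 0.25 = 0.05003.

0.0500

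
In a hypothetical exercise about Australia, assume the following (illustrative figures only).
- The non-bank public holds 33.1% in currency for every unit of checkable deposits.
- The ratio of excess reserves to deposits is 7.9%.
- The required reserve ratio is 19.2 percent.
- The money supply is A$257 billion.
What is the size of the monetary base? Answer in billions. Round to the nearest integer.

The money multiplier is m = (1 + c) / (rr + e + c) = (1 + 0.331) / (0.192 + 0.079 + 0.331) ≈ 2.2110.
MB = M / m = 257 / 2.2110 ≈ 116.237 billion.

A$116 billion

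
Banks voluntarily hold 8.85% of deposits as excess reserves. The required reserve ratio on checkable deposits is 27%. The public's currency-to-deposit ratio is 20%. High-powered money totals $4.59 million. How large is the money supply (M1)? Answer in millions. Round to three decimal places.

$9.862 million

The money multiplier is m = (1 + c) / (rr + e + c) = (1 + 0.2) / (0.27 + 0.0885 + 0.2) ≈ 2.14861.
So M = m × MB = 2.14861 × 4.59 ≈ 9.8621 million.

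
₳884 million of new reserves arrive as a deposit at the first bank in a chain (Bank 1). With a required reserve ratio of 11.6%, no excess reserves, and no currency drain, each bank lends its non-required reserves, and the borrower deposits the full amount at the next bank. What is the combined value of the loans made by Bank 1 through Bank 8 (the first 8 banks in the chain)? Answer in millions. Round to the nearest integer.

₳4224 million

Bank i lends (1 − rr)^i of the original deposit: Bank 1 lends 884·0.8840 = 781.4560, Bank 2 lends 884·0.8840² ≈ 690.8071, and so on.
Summing a geometric series: total = 884·[0.8840·(1 − 0.8840^8) / (1 − 0.8840)] ≈ 4224.4292 million.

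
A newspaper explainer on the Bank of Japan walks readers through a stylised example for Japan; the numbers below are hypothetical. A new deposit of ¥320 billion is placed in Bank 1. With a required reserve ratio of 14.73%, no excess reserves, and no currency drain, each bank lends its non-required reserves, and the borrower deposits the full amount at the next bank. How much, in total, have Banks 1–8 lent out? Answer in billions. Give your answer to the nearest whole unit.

Bank i lends (1 − rr)^i of the original deposit: Bank 1 lends 320·0.8527 = 272.8640, Bank 2 lends 320·0.8527² ≈ 232.6711, and so on.
Summing a geometric series: total = 320·[0.8527·(1 − 0.8527^8) / (1 − 0.8527)] ≈ 1334.6950 billion.

¥1335 billion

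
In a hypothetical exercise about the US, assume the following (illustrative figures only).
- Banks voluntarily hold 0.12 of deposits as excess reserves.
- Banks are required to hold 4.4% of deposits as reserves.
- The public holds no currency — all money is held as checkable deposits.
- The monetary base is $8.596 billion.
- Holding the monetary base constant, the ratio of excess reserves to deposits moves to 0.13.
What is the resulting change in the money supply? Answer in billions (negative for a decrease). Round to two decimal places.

-3.01 billion

Initially m₁ = 1 / (0.044 + 0.12) ≈ 6.0976, so M₁ = 6.0976 × 8.596 ≈ 52.415 billion.
After the change m₂ = 1 / (0.044 + 0.13) ≈ 5.7471, so M₂ = 5.7471 × 8.596 ≈ 49.4021 billion.
ΔM = M₂ − M₁ = 49.4021 − 52.415 = -3.0129 billion.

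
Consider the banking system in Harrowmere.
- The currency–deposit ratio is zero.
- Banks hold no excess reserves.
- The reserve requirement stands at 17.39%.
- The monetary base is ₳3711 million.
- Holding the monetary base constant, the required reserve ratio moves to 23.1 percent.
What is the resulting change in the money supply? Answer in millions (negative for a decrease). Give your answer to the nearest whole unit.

-5275 million

Initially m₁ = 1 / (0.1739) ≈ 5.75043, so M₁ = 5.75043 × 3711 ≈ 21339.8457 million.
After the change m₂ = 1 / (0.231) ≈ 4.32900, so M₂ = 4.32900 × 3711 = 16064.919 million.
ΔM = M₂ − M₁ = 16064.919 − 21339.8457 = -5274.9267 million.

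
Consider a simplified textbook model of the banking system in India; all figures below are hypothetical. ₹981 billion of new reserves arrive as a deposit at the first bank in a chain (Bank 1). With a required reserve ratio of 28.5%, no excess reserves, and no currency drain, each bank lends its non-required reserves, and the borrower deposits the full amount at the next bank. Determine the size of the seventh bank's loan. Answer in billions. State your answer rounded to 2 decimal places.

Each bank lends a fraction (1 − rr) = 0.7150 of the deposit it receives, so Bank 7 receives 981·0.7150^6 and lends 981·0.7150^7 ≈ 93.7155 billion.

₹93.72 billion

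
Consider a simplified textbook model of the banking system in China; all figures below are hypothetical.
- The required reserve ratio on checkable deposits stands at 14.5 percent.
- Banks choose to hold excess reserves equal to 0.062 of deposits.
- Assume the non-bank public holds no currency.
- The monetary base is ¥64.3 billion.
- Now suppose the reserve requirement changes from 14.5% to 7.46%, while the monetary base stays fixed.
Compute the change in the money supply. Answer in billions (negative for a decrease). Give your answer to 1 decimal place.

¥160.1 billion

Initially m₁ = 1 / (0.145 + 0.062) ≈ 4.8309, so M₁ = 4.8309 × 64.3 ≈ 310.6269 billion.
After the change m₂ = 1 / (0.0746 + 0.062) ≈ 7.3206, so M₂ = 7.3206 × 64.3 ≈ 470.7146 billion.
ΔM = M₂ − M₁ = 470.7146 − 310.6269 = 160.0877 billion.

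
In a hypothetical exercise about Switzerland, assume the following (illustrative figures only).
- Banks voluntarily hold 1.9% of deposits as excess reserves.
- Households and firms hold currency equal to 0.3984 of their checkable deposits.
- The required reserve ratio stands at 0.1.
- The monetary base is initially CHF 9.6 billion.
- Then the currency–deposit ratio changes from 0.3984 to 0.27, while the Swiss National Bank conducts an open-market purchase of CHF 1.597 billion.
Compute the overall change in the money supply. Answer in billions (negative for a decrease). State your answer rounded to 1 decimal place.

Before: m₁ = (1 + 0.3984) / (0.1 + 0.019 + 0.3984) ≈ 2.7027, MB₁ = 9.6, so M₁ = 2.7027 × 9.6 ≈ 25.9459 billion.
After: m₂ = (1 + 0.27) / (0.1 + 0.019 + 0.27) ≈ 3.2648, MB₂ = 9.6 + 1.597 = 11.197, so M₂ = 3.2648 × 11.197 ≈ 36.556 billion.
ΔM = M₂ − M₁ = 36.556 − 25.9459 = 10.6101 billion.

CHF 10.6 billion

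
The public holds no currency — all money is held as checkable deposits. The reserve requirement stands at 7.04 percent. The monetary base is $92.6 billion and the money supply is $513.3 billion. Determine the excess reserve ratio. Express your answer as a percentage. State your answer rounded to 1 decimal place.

Using m = M/MB = 513.3/92.6 ≈ 5.543197. Since m = (1 + c)/(c + rr + e), the denominator satisfies c + rr + e = (1 + c)/m = (1 + 0) / 5.543197 ≈ 0.180401.
With c = 0 and rr = 0.0704, the excess reserve ratio is 0.180401 − 0 − 0.0704 = 0.110001.

11.0%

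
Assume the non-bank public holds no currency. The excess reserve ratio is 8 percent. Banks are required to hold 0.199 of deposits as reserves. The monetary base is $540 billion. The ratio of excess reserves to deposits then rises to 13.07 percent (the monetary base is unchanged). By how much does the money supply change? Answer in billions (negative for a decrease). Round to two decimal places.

-297.63 billion

Initially m₁ = 1 / (0.199 + 0.08) ≈ 3.584229, so M₁ = 3.584229 × 540 ≈ 1935.4837 billion.
After the change m₂ = 1 / (0.199 + 0.1307) ≈ 3.033060, so M₂ = 3.033060 × 540 = 1637.8524 billion.
ΔM = M₂ − M₁ = 1637.8524 − 1935.4837 = -297.6313 billion.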